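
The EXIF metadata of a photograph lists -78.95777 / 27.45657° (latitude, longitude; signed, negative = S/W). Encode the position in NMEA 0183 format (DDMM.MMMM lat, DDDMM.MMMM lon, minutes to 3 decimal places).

7857.466,S / 02727.394,E

Latitude is negative → S; |value| = 78.957770
Latitude: 78° + 0.957770 × 60 = 78° 57.46620′
Longitude: fractional part 0.456570 → 27.39420 minutes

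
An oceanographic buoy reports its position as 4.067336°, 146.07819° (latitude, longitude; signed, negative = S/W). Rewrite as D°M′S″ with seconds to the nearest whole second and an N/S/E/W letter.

Lat: whole degrees 4; 4.04016′ → 4′ and 2.41″
Longitude: 0.078190° → 4.69140′; 0.69140 × 60 = 41.48″

4°04′2″ N, 146°04′41″ E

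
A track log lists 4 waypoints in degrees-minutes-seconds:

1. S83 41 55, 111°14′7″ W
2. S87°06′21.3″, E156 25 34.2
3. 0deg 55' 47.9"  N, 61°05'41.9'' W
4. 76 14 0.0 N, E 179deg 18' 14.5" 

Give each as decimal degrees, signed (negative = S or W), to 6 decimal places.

Point 1:
  φ: 83 + 41/60 + 55/3600 = 83.6986111
  S → negative
  Longitude: 111° + 14/60 + 7/3600 = 111 + 0.233333 + 0.001944 = 111.2352778
  W → negative
Point 2:
  φ: 87 + 6/60 + 21.3/3600 = 87.1059167
  hemisphere S, so the sign is −
  λ: 156 + 25/60 + 34.2/3600 = 156.4261667
  E ⇒ keep positive
Point 3:
  Latitude: 55′ + 47.9″ = 55.79833′; 0 + 55.79833/60 = 0.9299722
  N ⇒ keep positive
  Lon: 61° + 5/60 + 41.9/3600 = 61 + 0.083333 + 0.011639 = 61.0949722
  hemisphere W, so the sign is −
Point 4:
  Lat: 76° + 14/60 + 0/3600 = 76 + 0.233333 + 0.000000 = 76.2333333
  N ⇒ keep positive
  λ: 179° + 18/60 + 14.5/3600 = 179 + 0.300000 + 0.004028 = 179.3040278
  E ⇒ keep positive

1. -83.698611, -111.235278
2. -87.105917, 156.426167
3. 0.929972, -61.094972
4. 76.233333, 179.304028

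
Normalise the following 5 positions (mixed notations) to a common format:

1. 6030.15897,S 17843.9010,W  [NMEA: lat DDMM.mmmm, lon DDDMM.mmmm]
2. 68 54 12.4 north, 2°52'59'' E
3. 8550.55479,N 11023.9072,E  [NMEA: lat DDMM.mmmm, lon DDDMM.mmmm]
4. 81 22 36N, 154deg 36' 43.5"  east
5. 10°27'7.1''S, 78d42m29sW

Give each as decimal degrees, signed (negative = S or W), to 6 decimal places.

Point 1:
  Latitude: split at 2 digits → 60° and 30.15897′; 60 + 30.15897/60 = 60.5026495
  hemisphere S, so the sign is −
  Lon: split at 3 digits → 178° and 43.901′; 178 + 43.901/60 = 178.7316833
  W ⇒ negate
Point 2:
  Latitude: 54′ + 12.4″ = 54.20667′; 68 + 54.20667/60 = 68.9034444
  N → positive
  λ: 2° + 52/60 + 59/3600 = 2 + 0.866667 + 0.016389 = 2.8830556
  E → positive
Point 3:
  Latitude: degrees = first 2 digits = 85, minutes = 50.55479; 85 + 50.55479/60 = 85.8425798
  N → positive
  Longitude: split at 3 digits → 110° and 23.9072′; 110 + 23.9072/60 = 110.3984533
  E → positive
Point 4:
  Lat: 81° + 22/60 + 36/3600 = 81 + 0.366667 + 0.010000 = 81.3766667
  N → positive
  Lon: 154 + 36/60 + 43.5/3600 = 154.6120833
  E → positive
Point 5:
  φ: 27′ + 7.1″ = 27.11833′; 10 + 27.11833/60 = 10.4519722
  S → negative
  Lon: 42′ + 29″ = 42.48333′; 78 + 42.48333/60 = 78.7080556
  hemisphere W, so the sign is −

1. -60.502650, -178.731683
2. 68.903444, 2.883056
3. 85.842580, 110.398453
4. 81.376667, 154.612083
5. -10.451972, -78.708056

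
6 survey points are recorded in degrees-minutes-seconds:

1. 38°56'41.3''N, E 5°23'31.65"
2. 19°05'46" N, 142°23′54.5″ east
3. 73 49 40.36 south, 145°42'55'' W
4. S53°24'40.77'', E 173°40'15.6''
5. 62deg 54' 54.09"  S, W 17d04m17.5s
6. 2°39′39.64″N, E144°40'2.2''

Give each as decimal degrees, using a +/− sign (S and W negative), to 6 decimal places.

1. 38.944806, 5.392125
2. 19.096111, 142.398472
3. -73.827878, -145.715278
4. -53.411325, 173.671000
5. -62.915025, -17.071528
6. 2.661011, 144.667278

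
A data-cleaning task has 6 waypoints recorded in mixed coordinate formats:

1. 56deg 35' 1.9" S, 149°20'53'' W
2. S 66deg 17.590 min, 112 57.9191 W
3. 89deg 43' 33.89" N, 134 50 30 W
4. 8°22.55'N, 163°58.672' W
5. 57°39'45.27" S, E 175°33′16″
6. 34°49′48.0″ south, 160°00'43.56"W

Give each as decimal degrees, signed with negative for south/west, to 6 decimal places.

Point 1:
  Latitude: 35′ + 1.9″ = 35.03167′; 56 + 35.03167/60 = 56.5838611
  S ⇒ negate
  λ: 20′ + 53″ = 20.88333′; 149 + 20.88333/60 = 149.3480556
  hemisphere W, so the sign is −
Point 2:
  Lat: 66 + 17.59/60 = 66.2931667
  S → negative
  Longitude: 57.9191′ = 0.965318°; total 112.9653183
  hemisphere W, so the sign is −
Point 3:
  φ: 89 + 43/60 + 33.89/3600 = 89.7260806
  N → positive
  Longitude: 134° + 50/60 + 30/3600 = 134 + 0.833333 + 0.008333 = 134.8416667
  W ⇒ negate
Point 4:
  Lat: 22.55′ = 0.375833°; total 8.3758333
  N ⇒ keep positive
  Lon: 163 + 58.672/60 = 163.9778667
  W ⇒ negate
Point 5:
  φ: 57 + 39/60 + 45.27/3600 = 57.6625750
  hemisphere S, so the sign is −
  λ: 175° + 33/60 + 16/3600 = 175 + 0.550000 + 0.004444 = 175.5544444
  E ⇒ keep positive
Point 6:
  φ: 34 + 49/60 + 48/3600 = 34.8300000
  S ⇒ negate
  λ: 0′ + 43.56″ = 0.72600′; 160 + 0.72600/60 = 160.0121000
  W → negative

1. -56.583861, -149.348056
2. -66.293167, -112.965318
3. 89.726081, -134.841667
4. 8.375833, -163.977867
5. -57.662575, 175.554444
6. -34.830000, -160.012100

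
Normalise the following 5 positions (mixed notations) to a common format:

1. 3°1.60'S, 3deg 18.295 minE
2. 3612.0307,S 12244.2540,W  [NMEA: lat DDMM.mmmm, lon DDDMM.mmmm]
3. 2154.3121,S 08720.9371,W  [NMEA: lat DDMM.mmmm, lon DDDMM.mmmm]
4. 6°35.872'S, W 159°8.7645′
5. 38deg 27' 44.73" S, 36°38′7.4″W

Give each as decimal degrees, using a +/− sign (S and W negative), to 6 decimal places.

1. -3.026667, 3.304917
2. -36.200512, -122.737567
3. -21.905202, -87.348952
4. -6.597867, -159.146075
5. -38.462425, -36.635389

Point 1:
  Lat: 3 + 1.6/60 = 3.0266667
  hemisphere S, so the sign is −
  Longitude: 18.295′ = 0.304917°; total 3.3049167
  E ⇒ keep positive
Point 2:
  Lat: degrees = first 2 digits = 36, minutes = 12.0307; 36 + 12.0307/60 = 36.2005117
  hemisphere S, so the sign is −
  Lon: split at 3 digits → 122° and 44.254′; 122 + 44.254/60 = 122.7375667
  W → negative
Point 3:
  φ: split at 2 digits → 21° and 54.3121′; 21 + 54.3121/60 = 21.9052017
  S → negative
  Longitude: degrees = first 3 digits = 87, minutes = 20.9371; 87 + 20.9371/60 = 87.3489517
  W ⇒ negate
Point 4:
  Latitude: 35.872′ = 0.597867°; total 6.5978667
  hemisphere S, so the sign is −
  λ: 8.7645′ = 0.146075°; total 159.1460750
  W → negative
Point 5:
  Latitude: 27′ + 44.73″ = 27.74550′; 38 + 27.74550/60 = 38.4624250
  hemisphere S, so the sign is −
  λ: 36 + 38/60 + 7.4/3600 = 36.6353889
  hemisphere W, so the sign is −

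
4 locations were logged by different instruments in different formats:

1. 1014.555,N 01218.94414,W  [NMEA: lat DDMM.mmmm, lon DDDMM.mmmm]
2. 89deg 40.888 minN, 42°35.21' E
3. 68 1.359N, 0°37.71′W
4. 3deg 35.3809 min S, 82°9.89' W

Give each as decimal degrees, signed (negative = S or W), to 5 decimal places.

1. 10.24258, -12.31574
2. 89.68147, 42.58683
3. 68.02265, -0.62850
4. -3.58968, -82.16483

Point 1:
  φ: split at 2 digits → 10° and 14.555′; 10 + 14.555/60 = 10.242583
  N → positive
  Longitude: degrees = first 3 digits = 12, minutes = 18.94414; 12 + 18.94414/60 = 12.315736
  hemisphere W, so the sign is −
Point 2:
  φ: 40.888′ = 0.681467°; total 89.681467
  N ⇒ keep positive
  Lon: 35.21′ = 0.586833°; total 42.586833
  E ⇒ keep positive
Point 3:
  Latitude: 68 + 1.359/60 = 68.022650
  N → positive
  Longitude: 0 + 37.71/60 = 0.628500
  W ⇒ negate
Point 4:
  Latitude: 35.3809′ = 0.589682°; total 3.589682
  S → negative
  λ: 82 + 9.89/60 = 82.164833
  hemisphere W, so the sign is −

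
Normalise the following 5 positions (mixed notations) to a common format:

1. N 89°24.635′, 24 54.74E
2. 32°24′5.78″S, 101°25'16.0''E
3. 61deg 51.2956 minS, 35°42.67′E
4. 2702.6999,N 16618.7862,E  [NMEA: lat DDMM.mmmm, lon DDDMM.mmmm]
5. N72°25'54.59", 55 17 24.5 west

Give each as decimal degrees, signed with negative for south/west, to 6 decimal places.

Point 1:
  Lat: 89 + 24.635/60 = 89.4105833
  N → positive
  Longitude: 24 + 54.74/60 = 24.9123333
  E → positive
Point 2:
  Latitude: 32 + 24/60 + 5.78/3600 = 32.4016056
  S ⇒ negate
  Lon: 101 + 25/60 + 16/3600 = 101.4211111
  E → positive
Point 3:
  φ: 51.2956′ = 0.854927°; total 61.8549267
  S → negative
  Lon: 42.67′ = 0.711167°; total 35.7111667
  E ⇒ keep positive
Point 4:
  φ: split at 2 digits → 27° and 2.6999′; 27 + 2.6999/60 = 27.0449983
  N ⇒ keep positive
  Longitude: degrees = first 3 digits = 166, minutes = 18.7862; 166 + 18.7862/60 = 166.3131033
  E ⇒ keep positive
Point 5:
  Latitude: 72° + 25/60 + 54.59/3600 = 72 + 0.416667 + 0.015164 = 72.4318306
  N ⇒ keep positive
  Lon: 55 + 17/60 + 24.5/3600 = 55.2901389
  W → negative

1. 89.410583, 24.912333
2. -32.401606, 101.421111
3. -61.854927, 35.711167
4. 27.044998, 166.313103
5. 72.431831, -55.290139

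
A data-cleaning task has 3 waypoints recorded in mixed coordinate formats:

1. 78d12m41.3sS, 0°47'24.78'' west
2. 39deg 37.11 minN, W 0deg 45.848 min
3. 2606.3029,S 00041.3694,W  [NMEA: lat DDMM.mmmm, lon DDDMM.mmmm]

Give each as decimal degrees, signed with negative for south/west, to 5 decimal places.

1. -78.21147, -0.79022
2. 39.61850, -0.76413
3. -26.10505, -0.68949

Point 1:
  φ: 78° + 12/60 + 41.3/3600 = 78 + 0.200000 + 0.011472 = 78.211472
  S → negative
  Lon: 47′ + 24.78″ = 47.41300′; 0 + 47.41300/60 = 0.790217
  W → negative
Point 2:
  φ: 39 + 37.11/60 = 39.618500
  N ⇒ keep positive
  λ: 0 + 45.848/60 = 0.764133
  hemisphere W, so the sign is −
Point 3:
  Lat: split at 2 digits → 26° and 6.3029′; 26 + 6.3029/60 = 26.105048
  S → negative
  λ: degrees = first 3 digits = 0, minutes = 41.3694; 0 + 41.3694/60 = 0.689490
  hemisphere W, so the sign is −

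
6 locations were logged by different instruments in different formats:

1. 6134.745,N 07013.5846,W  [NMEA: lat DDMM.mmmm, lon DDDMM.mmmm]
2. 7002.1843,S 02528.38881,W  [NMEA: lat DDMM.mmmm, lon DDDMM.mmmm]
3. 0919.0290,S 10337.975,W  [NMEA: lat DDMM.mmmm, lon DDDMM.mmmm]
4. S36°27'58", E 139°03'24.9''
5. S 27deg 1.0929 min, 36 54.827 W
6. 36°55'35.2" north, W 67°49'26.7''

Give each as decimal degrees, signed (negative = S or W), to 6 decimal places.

1. 61.579083, -70.226410
2. -70.036405, -25.473147
3. -9.317150, -103.632917
4. -36.466111, 139.056917
5. -27.018215, -36.913783
6. 36.926444, -67.824083

Point 1:
  Latitude: degrees = first 2 digits = 61, minutes = 34.745; 61 + 34.745/60 = 61.5790833
  N → positive
  Lon: degrees = first 3 digits = 70, minutes = 13.5846; 70 + 13.5846/60 = 70.2264100
  W ⇒ negate
Point 2:
  φ: degrees = first 2 digits = 70, minutes = 2.1843; 70 + 2.1843/60 = 70.0364050
  S → negative
  Lon: degrees = first 3 digits = 25, minutes = 28.38881; 25 + 28.38881/60 = 25.4731468
  hemisphere W, so the sign is −
Point 3:
  Latitude: degrees = first 2 digits = 9, minutes = 19.029; 9 + 19.029/60 = 9.3171500
  hemisphere S, so the sign is −
  λ: degrees = first 3 digits = 103, minutes = 37.975; 103 + 37.975/60 = 103.6329167
  hemisphere W, so the sign is −
Point 4:
  φ: 27′ + 58″ = 27.96667′; 36 + 27.96667/60 = 36.4661111
  S ⇒ negate
  Longitude: 139 + 3/60 + 24.9/3600 = 139.0569167
  E → positive
Point 5:
  φ: 27 + 1.0929/60 = 27.0182150
  S ⇒ negate
  Longitude: 36 + 54.827/60 = 36.9137833
  W ⇒ negate
Point 6:
  Lat: 36° + 55/60 + 35.2/3600 = 36 + 0.916667 + 0.009778 = 36.9264444
  N ⇒ keep positive
  Lon: 67° + 49/60 + 26.7/3600 = 67 + 0.816667 + 0.007417 = 67.8240833
  hemisphere W, so the sign is −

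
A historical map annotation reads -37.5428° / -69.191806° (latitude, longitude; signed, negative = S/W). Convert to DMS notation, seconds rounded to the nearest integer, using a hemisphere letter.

37°32′34″ S, 69°11′31″ W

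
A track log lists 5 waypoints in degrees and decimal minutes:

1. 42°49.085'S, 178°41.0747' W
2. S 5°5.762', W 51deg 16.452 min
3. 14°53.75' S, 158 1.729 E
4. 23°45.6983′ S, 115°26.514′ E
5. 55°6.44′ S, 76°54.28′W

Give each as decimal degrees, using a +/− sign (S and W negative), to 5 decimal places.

Point 1:
  φ: 49.085′ = 0.818083°; total 42.818083
  S ⇒ negate
  Lon: 41.0747′ = 0.684578°; total 178.684578
  W → negative
Point 2:
  Lat: 5 + 5.762/60 = 5.096033
  S → negative
  Lon: 16.452′ = 0.274200°; total 51.274200
  W ⇒ negate
Point 3:
  Lat: 14 + 53.75/60 = 14.895833
  S → negative
  Longitude: 158 + 1.729/60 = 158.028817
  E ⇒ keep positive
Point 4:
  Latitude: 23 + 45.6983/60 = 23.761638
  S ⇒ negate
  Lon: 26.514′ = 0.441900°; total 115.441900
  E ⇒ keep positive
Point 5:
  Lat: 6.44′ = 0.107333°; total 55.107333
  hemisphere S, so the sign is −
  λ: 76 + 54.28/60 = 76.904667
  W ⇒ negate

1. -42.81808, -178.68458
2. -5.09603, -51.27420
3. -14.89583, 158.02882
4. -23.76164, 115.44190
5. -55.10733, -76.90467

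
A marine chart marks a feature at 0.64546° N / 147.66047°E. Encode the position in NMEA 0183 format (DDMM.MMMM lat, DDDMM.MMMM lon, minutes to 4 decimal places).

0038.7276,N / 14739.6282,E

Lat: 0° + 0.645460 × 60 = 0° 38.727600′
Longitude: minutes = (147.660470 − 147) × 60 = 39.628200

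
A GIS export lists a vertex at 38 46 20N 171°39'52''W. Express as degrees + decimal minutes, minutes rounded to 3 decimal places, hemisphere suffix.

38° 46.333′ N, 171° 39.867′ W

Latitude: 46 + 20/60 = 46.33333′
λ: seconds/60 = 0.86667; minutes = 39 + 0.86667 = 39.86667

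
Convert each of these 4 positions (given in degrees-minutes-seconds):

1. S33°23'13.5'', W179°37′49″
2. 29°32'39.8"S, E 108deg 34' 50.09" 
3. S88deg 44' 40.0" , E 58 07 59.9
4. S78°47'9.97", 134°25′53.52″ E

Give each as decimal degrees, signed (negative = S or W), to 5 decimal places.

1. -33.38708, -179.63028
2. -29.54439, 108.58058
3. -88.74444, 58.13331
4. -78.78610, 134.43153

Point 1:
  φ: 33 + 23/60 + 13.5/3600 = 33.387083
  S → negative
  Longitude: 37′ + 49″ = 37.81667′; 179 + 37.81667/60 = 179.630278
  W → negative
Point 2:
  Latitude: 32′ + 39.8″ = 32.66333′; 29 + 32.66333/60 = 29.544389
  hemisphere S, so the sign is −
  λ: 34′ + 50.09″ = 34.83483′; 108 + 34.83483/60 = 108.580581
  E ⇒ keep positive
Point 3:
  Latitude: 44′ + 40″ = 44.66667′; 88 + 44.66667/60 = 88.744444
  hemisphere S, so the sign is −
  Longitude: 7′ + 59.9″ = 7.99833′; 58 + 7.99833/60 = 58.133306
  E → positive
Point 4:
  Lat: 47′ + 9.97″ = 47.16617′; 78 + 47.16617/60 = 78.786103
  S → negative
  λ: 134 + 25/60 + 53.52/3600 = 134.431533
  E ⇒ keep positive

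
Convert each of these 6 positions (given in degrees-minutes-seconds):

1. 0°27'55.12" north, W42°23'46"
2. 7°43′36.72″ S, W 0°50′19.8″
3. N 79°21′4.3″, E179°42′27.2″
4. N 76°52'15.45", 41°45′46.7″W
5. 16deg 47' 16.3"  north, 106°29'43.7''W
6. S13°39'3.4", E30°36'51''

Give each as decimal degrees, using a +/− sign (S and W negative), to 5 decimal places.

Point 1:
  Lat: 27′ + 55.12″ = 27.91867′; 0 + 27.91867/60 = 0.465311
  N → positive
  Lon: 42° + 23/60 + 46/3600 = 42 + 0.383333 + 0.012778 = 42.396111
  W → negative
Point 2:
  Lat: 43′ + 36.72″ = 43.61200′; 7 + 43.61200/60 = 7.726867
  S → negative
  Lon: 50′ + 19.8″ = 50.33000′; 0 + 50.33000/60 = 0.838833
  W ⇒ negate
Point 3:
  Lat: 79 + 21/60 + 4.3/3600 = 79.351194
  N → positive
  λ: 179° + 42/60 + 27.2/3600 = 179 + 0.700000 + 0.007556 = 179.707556
  E ⇒ keep positive
Point 4:
  Latitude: 52′ + 15.45″ = 52.25750′; 76 + 52.25750/60 = 76.870958
  N ⇒ keep positive
  Longitude: 41 + 45/60 + 46.7/3600 = 41.762972
  W → negative
Point 5:
  φ: 16° + 47/60 + 16.3/3600 = 16 + 0.783333 + 0.004528 = 16.787861
  N → positive
  Lon: 106 + 29/60 + 43.7/3600 = 106.495472
  W ⇒ negate
Point 6:
  φ: 39′ + 3.4″ = 39.05667′; 13 + 39.05667/60 = 13.650944
  S → negative
  λ: 30 + 36/60 + 51/3600 = 30.614167
  E ⇒ keep positive

1. 0.46531, -42.39611
2. -7.72687, -0.83883
3. 79.35119, 179.70756
4. 76.87096, -41.76297
5. 16.78786, -106.49547
6. -13.65094, 30.61417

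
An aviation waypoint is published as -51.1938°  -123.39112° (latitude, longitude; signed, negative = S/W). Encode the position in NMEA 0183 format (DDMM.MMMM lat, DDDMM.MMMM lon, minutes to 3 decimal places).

5111.628,S / 12323.467,W

Latitude is negative → S; |value| = 51.193800
Latitude: minutes = (51.193800 − 51) × 60 = 11.62800
Longitude is negative → W; |value| = 123.391120
Lon: 123° + 0.391120 × 60 = 123° 23.46720′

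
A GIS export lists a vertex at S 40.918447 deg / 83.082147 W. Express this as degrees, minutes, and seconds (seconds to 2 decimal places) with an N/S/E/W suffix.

Lat: 0.918447° → 55.10682′; 0.10682 × 60 = 6.4092″
Longitude: 0.082147° → 4.92882′; 0.92882 × 60 = 55.7292″

40°55′6.41″ S, 83°04′55.73″ W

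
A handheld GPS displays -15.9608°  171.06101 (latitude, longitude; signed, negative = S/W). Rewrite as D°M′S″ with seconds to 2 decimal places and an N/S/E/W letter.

15°57′38.88″ S, 171°03′39.64″ E

Latitude is negative → S; |value| = 15.960800
φ: whole degrees 15; 57.64800′ → 57′ and 38.8800″
λ: 0.061010 × 60 = 3.66060′ → 3′, remainder × 60 = 39.6360″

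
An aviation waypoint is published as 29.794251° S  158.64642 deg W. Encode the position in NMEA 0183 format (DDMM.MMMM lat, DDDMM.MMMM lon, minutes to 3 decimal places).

2947.655,S / 15838.785,W

φ: 29° + 0.794251 × 60 = 29° 47.65506′
Lon: fractional part 0.646420 → 38.78520 minutes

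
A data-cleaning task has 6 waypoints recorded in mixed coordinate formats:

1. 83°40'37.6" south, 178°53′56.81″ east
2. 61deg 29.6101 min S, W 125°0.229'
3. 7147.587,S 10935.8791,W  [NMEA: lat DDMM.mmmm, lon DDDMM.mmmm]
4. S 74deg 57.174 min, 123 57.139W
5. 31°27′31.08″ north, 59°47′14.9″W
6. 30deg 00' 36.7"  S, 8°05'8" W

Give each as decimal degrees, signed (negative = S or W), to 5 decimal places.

Point 1:
  Lat: 40′ + 37.6″ = 40.62667′; 83 + 40.62667/60 = 83.677111
  hemisphere S, so the sign is −
  Longitude: 53′ + 56.81″ = 53.94683′; 178 + 53.94683/60 = 178.899114
  E → positive
Point 2:
  Latitude: 29.6101′ = 0.493502°; total 61.493502
  hemisphere S, so the sign is −
  Lon: 0.229′ = 0.003817°; total 125.003817
  W ⇒ negate
Point 3:
  Lat: split at 2 digits → 71° and 47.587′; 71 + 47.587/60 = 71.793117
  hemisphere S, so the sign is −
  Lon: split at 3 digits → 109° and 35.8791′; 109 + 35.8791/60 = 109.597985
  hemisphere W, so the sign is −
Point 4:
  Latitude: 74 + 57.174/60 = 74.952900
  S ⇒ negate
  Longitude: 123 + 57.139/60 = 123.952317
  W → negative
Point 5:
  Lat: 31 + 27/60 + 31.08/3600 = 31.458633
  N → positive
  Lon: 59 + 47/60 + 14.9/3600 = 59.787472
  hemisphere W, so the sign is −
Point 6:
  φ: 30 + 0/60 + 36.7/3600 = 30.010194
  S ⇒ negate
  Longitude: 8° + 5/60 + 8/3600 = 8 + 0.083333 + 0.002222 = 8.085556
  W → negative

1. -83.67711, 178.89911
2. -61.49350, -125.00382
3. -71.79312, -109.59799
4. -74.95290, -123.95232
5. 31.45863, -59.78747
6. -30.01019, -8.08556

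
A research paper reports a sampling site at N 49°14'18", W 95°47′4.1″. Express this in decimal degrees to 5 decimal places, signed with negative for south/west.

49.23833, -95.78447

Lat: 49 + 14/60 + 18/3600 = 49.238333
N → positive
Longitude: 47′ + 4.1″ = 47.06833′; 95 + 47.06833/60 = 95.784472
W ⇒ negate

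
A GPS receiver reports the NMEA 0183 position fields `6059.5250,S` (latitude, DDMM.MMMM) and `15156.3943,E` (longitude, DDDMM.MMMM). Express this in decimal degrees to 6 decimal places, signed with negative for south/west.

Latitude: degrees = first 2 digits = 60, minutes = 59.525; 60 + 59.525/60 = 60.9920833
S ⇒ negate
λ: degrees = first 3 digits = 151, minutes = 56.3943; 151 + 56.3943/60 = 151.9399050
E → positive

-60.992083, 151.939905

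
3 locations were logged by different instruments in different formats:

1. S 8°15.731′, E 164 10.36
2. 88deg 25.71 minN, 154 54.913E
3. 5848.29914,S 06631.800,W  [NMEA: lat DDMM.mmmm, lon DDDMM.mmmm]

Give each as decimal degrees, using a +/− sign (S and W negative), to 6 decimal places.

1. -8.262183, 164.172667
2. 88.428500, 154.915217
3. -58.804986, -66.530000

Point 1:
  Latitude: 15.731′ = 0.262183°; total 8.2621833
  hemisphere S, so the sign is −
  λ: 164 + 10.36/60 = 164.1726667
  E → positive
Point 2:
  Lat: 88 + 25.71/60 = 88.4285000
  N → positive
  Lon: 154 + 54.913/60 = 154.9152167
  E → positive
Point 3:
  φ: split at 2 digits → 58° and 48.29914′; 58 + 48.29914/60 = 58.8049857
  S ⇒ negate
  Longitude: degrees = first 3 digits = 66, minutes = 31.8; 66 + 31.8/60 = 66.5300000
  W → negative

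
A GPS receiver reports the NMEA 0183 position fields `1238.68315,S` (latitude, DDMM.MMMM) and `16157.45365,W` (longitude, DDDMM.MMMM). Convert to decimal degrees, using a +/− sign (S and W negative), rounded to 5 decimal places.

-12.64472, -161.95756

Lat: split at 2 digits → 12° and 38.68315′; 12 + 38.68315/60 = 12.644719
S ⇒ negate
λ: split at 3 digits → 161° and 57.45365′; 161 + 57.45365/60 = 161.957561
W → negative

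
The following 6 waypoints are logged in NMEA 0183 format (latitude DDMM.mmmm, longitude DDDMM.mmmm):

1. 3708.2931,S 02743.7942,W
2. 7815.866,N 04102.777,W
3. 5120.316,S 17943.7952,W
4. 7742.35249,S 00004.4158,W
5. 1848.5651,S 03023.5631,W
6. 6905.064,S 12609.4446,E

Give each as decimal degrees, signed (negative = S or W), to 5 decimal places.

Point 1:
  φ: split at 2 digits → 37° and 8.2931′; 37 + 8.2931/60 = 37.138218
  S ⇒ negate
  Longitude: degrees = first 3 digits = 27, minutes = 43.7942; 27 + 43.7942/60 = 27.729903
  W ⇒ negate
Point 2:
  φ: degrees = first 2 digits = 78, minutes = 15.866; 78 + 15.866/60 = 78.264433
  N ⇒ keep positive
  λ: degrees = first 3 digits = 41, minutes = 2.777; 41 + 2.777/60 = 41.046283
  W ⇒ negate
Point 3:
  φ: split at 2 digits → 51° and 20.316′; 51 + 20.316/60 = 51.338600
  hemisphere S, so the sign is −
  λ: degrees = first 3 digits = 179, minutes = 43.7952; 179 + 43.7952/60 = 179.729920
  W → negative
Point 4:
  φ: split at 2 digits → 77° and 42.35249′; 77 + 42.35249/60 = 77.705875
  S ⇒ negate
  Longitude: split at 3 digits → 000° and 4.4158′; 0 + 4.4158/60 = 0.073597
  W → negative
Point 5:
  Latitude: degrees = first 2 digits = 18, minutes = 48.5651; 18 + 48.5651/60 = 18.809418
  S → negative
  Lon: split at 3 digits → 030° and 23.5631′; 30 + 23.5631/60 = 30.392718
  W ⇒ negate
Point 6:
  φ: split at 2 digits → 69° and 5.064′; 69 + 5.064/60 = 69.084400
  S → negative
  Lon: split at 3 digits → 126° and 9.4446′; 126 + 9.4446/60 = 126.157410
  E → positive

1. -37.13822, -27.72990
2. 78.26443, -41.04628
3. -51.33860, -179.72992
4. -77.70587, -0.07360
5. -18.80942, -30.39272
6. -69.08440, 126.15741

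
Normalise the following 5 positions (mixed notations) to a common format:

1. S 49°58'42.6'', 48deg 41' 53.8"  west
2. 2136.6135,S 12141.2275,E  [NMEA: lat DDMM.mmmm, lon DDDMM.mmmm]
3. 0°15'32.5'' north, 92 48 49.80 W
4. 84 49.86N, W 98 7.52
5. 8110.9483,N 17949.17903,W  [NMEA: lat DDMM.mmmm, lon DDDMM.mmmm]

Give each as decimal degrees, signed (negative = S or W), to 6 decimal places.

Point 1:
  Latitude: 58′ + 42.6″ = 58.71000′; 49 + 58.71000/60 = 49.9785000
  hemisphere S, so the sign is −
  Longitude: 48 + 41/60 + 53.8/3600 = 48.6982778
  W ⇒ negate
Point 2:
  φ: split at 2 digits → 21° and 36.6135′; 21 + 36.6135/60 = 21.6102250
  hemisphere S, so the sign is −
  λ: degrees = first 3 digits = 121, minutes = 41.2275; 121 + 41.2275/60 = 121.6871250
  E → positive
Point 3:
  Latitude: 0 + 15/60 + 32.5/3600 = 0.2590278
  N → positive
  Lon: 92° + 48/60 + 49.8/3600 = 92 + 0.800000 + 0.013833 = 92.8138333
  W → negative
Point 4:
  Latitude: 84 + 49.86/60 = 84.8310000
  N → positive
  Longitude: 98 + 7.52/60 = 98.1253333
  W ⇒ negate
Point 5:
  φ: split at 2 digits → 81° and 10.9483′; 81 + 10.9483/60 = 81.1824717
  N → positive
  λ: degrees = first 3 digits = 179, minutes = 49.17903; 179 + 49.17903/60 = 179.8196505
  W ⇒ negate

1. -49.978500, -48.698278
2. -21.610225, 121.687125
3. 0.259028, -92.813833
4. 84.831000, -98.125333
5. 81.182472, -179.819651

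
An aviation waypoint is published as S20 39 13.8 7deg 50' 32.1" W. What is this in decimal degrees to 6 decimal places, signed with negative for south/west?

Latitude: 39′ + 13.8″ = 39.23000′; 20 + 39.23000/60 = 20.6538333
S ⇒ negate
Longitude: 50′ + 32.1″ = 50.53500′; 7 + 50.53500/60 = 7.8422500
W ⇒ negate

-20.653833, -7.842250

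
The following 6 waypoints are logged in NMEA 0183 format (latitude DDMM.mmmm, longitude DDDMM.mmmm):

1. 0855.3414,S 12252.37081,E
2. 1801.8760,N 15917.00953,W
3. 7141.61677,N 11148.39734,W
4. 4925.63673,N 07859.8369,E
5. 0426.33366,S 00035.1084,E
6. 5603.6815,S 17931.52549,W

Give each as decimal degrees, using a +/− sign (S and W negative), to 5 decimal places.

Point 1:
  φ: degrees = first 2 digits = 8, minutes = 55.3414; 8 + 55.3414/60 = 8.922357
  S → negative
  Lon: degrees = first 3 digits = 122, minutes = 52.37081; 122 + 52.37081/60 = 122.872847
  E ⇒ keep positive
Point 2:
  Latitude: split at 2 digits → 18° and 1.876′; 18 + 1.876/60 = 18.031267
  N ⇒ keep positive
  Longitude: split at 3 digits → 159° and 17.00953′; 159 + 17.00953/60 = 159.283492
  W ⇒ negate
Point 3:
  Latitude: split at 2 digits → 71° and 41.61677′; 71 + 41.61677/60 = 71.693613
  N → positive
  Lon: degrees = first 3 digits = 111, minutes = 48.39734; 111 + 48.39734/60 = 111.806622
  W → negative
Point 4:
  Lat: split at 2 digits → 49° and 25.63673′; 49 + 25.63673/60 = 49.427279
  N → positive
  λ: split at 3 digits → 078° and 59.8369′; 78 + 59.8369/60 = 78.997282
  E → positive
Point 5:
  Latitude: degrees = first 2 digits = 4, minutes = 26.33366; 4 + 26.33366/60 = 4.438894
  S ⇒ negate
  λ: split at 3 digits → 000° and 35.1084′; 0 + 35.1084/60 = 0.585140
  E → positive
Point 6:
  φ: split at 2 digits → 56° and 3.6815′; 56 + 3.6815/60 = 56.061358
  S ⇒ negate
  Longitude: degrees = first 3 digits = 179, minutes = 31.52549; 179 + 31.52549/60 = 179.525425
  W → negative

1. -8.92236, 122.87285
2. 18.03127, -159.28349
3. 71.69361, -111.80662
4. 49.42728, 78.99728
5. -4.43889, 0.58514
6. -56.06136, -179.52542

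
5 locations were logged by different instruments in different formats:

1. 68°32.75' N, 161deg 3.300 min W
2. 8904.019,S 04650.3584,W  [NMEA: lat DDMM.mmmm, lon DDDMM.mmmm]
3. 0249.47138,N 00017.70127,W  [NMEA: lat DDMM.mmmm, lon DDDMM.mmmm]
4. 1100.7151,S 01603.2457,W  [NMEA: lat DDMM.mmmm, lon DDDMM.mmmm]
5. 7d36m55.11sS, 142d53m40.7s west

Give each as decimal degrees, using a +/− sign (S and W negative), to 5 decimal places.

1. 68.54583, -161.05500
2. -89.06698, -46.83931
3. 2.82452, -0.29502
4. -11.01192, -16.05410
5. -7.61531, -142.89464

Point 1:
  Lat: 68 + 32.75/60 = 68.545833
  N ⇒ keep positive
  Longitude: 161 + 3.3/60 = 161.055000
  W → negative
Point 2:
  φ: degrees = first 2 digits = 89, minutes = 4.019; 89 + 4.019/60 = 89.066983
  hemisphere S, so the sign is −
  Longitude: split at 3 digits → 046° and 50.3584′; 46 + 50.3584/60 = 46.839307
  W ⇒ negate
Point 3:
  Latitude: degrees = first 2 digits = 2, minutes = 49.47138; 2 + 49.47138/60 = 2.824523
  N ⇒ keep positive
  λ: degrees = first 3 digits = 0, minutes = 17.70127; 0 + 17.70127/60 = 0.295021
  hemisphere W, so the sign is −
Point 4:
  Lat: split at 2 digits → 11° and 0.7151′; 11 + 0.7151/60 = 11.011918
  S → negative
  Longitude: degrees = first 3 digits = 16, minutes = 3.2457; 16 + 3.2457/60 = 16.054095
  W → negative
Point 5:
  Lat: 7 + 36/60 + 55.11/3600 = 7.615308
  S → negative
  Lon: 142 + 53/60 + 40.7/3600 = 142.894639
  W → negative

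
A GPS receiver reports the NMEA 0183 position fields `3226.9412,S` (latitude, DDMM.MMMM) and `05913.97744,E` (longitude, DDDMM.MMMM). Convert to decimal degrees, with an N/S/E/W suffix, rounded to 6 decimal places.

Latitude: split at 2 digits → 32° and 26.9412′; 32 + 26.9412/60 = 32.4490200
λ: degrees = first 3 digits = 59, minutes = 13.97744; 59 + 13.97744/60 = 59.2329573

32.449020° S, 59.232957° E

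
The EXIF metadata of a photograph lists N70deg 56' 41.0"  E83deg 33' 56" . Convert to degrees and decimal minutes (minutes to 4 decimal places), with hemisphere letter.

φ: seconds/60 = 0.68333; minutes = 56 + 0.68333 = 56.683333
Longitude: 33 + 56/60 = 33.933333′

70° 56.6833′ N, 83° 33.9333′ E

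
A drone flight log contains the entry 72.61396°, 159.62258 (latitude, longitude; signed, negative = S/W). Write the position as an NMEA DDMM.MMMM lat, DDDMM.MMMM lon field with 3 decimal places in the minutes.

7236.838,N / 15937.355,E

Latitude: 72° + 0.613960 × 60 = 72° 36.83760′
Lon: fractional part 0.622580 → 37.35480 minutes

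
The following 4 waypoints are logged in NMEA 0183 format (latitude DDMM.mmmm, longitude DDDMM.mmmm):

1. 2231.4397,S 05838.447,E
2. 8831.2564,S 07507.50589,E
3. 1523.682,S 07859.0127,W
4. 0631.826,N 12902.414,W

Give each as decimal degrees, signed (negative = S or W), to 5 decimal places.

1. -22.52400, 58.64078
2. -88.52094, 75.12510
3. -15.39470, -78.98355
4. 6.53043, -129.04023

Point 1:
  φ: split at 2 digits → 22° and 31.4397′; 22 + 31.4397/60 = 22.523995
  hemisphere S, so the sign is −
  Lon: degrees = first 3 digits = 58, minutes = 38.447; 58 + 38.447/60 = 58.640783
  E ⇒ keep positive
Point 2:
  Lat: split at 2 digits → 88° and 31.2564′; 88 + 31.2564/60 = 88.520940
  S → negative
  λ: split at 3 digits → 075° and 7.50589′; 75 + 7.50589/60 = 75.125098
  E → positive
Point 3:
  φ: degrees = first 2 digits = 15, minutes = 23.682; 15 + 23.682/60 = 15.394700
  S → negative
  Longitude: split at 3 digits → 078° and 59.0127′; 78 + 59.0127/60 = 78.983545
  W → negative
Point 4:
  Latitude: split at 2 digits → 06° and 31.826′; 6 + 31.826/60 = 6.530433
  N → positive
  λ: split at 3 digits → 129° and 2.414′; 129 + 2.414/60 = 129.040233
  W ⇒ negate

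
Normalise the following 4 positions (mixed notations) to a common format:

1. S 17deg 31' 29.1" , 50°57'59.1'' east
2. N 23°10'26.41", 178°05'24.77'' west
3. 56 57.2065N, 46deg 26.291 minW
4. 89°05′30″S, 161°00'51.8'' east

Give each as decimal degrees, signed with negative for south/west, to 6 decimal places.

Point 1:
  φ: 31′ + 29.1″ = 31.48500′; 17 + 31.48500/60 = 17.5247500
  S → negative
  Longitude: 50 + 57/60 + 59.1/3600 = 50.9664167
  E ⇒ keep positive
Point 2:
  Lat: 10′ + 26.41″ = 10.44017′; 23 + 10.44017/60 = 23.1740028
  N → positive
  Lon: 178 + 5/60 + 24.77/3600 = 178.0902139
  hemisphere W, so the sign is −
Point 3:
  Lat: 56 + 57.2065/60 = 56.9534417
  N → positive
  λ: 26.291′ = 0.438183°; total 46.4381833
  W ⇒ negate
Point 4:
  Latitude: 89° + 5/60 + 30/3600 = 89 + 0.083333 + 0.008333 = 89.0916667
  S → negative
  λ: 161° + 0/60 + 51.8/3600 = 161 + 0.000000 + 0.014389 = 161.0143889
  E → positive

1. -17.524750, 50.966417
2. 23.174003, -178.090214
3. 56.953442, -46.438183
4. -89.091667, 161.014389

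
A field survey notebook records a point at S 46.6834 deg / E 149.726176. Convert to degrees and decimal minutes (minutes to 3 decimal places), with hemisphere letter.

φ: fractional part 0.683400 → 41.00400 minutes
Lon: 149° + 0.726176 × 60 = 149° 43.57056′

46° 41.004′ S, 149° 43.571′ E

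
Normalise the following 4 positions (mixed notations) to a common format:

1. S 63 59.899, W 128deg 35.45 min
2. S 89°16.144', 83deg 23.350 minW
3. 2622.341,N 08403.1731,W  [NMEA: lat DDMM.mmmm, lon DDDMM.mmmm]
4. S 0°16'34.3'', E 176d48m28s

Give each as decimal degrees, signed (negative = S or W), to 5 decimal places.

Point 1:
  φ: 59.899′ = 0.998317°; total 63.998317
  S ⇒ negate
  Longitude: 35.45′ = 0.590833°; total 128.590833
  W → negative
Point 2:
  Lat: 89 + 16.144/60 = 89.269067
  S ⇒ negate
  λ: 23.35′ = 0.389167°; total 83.389167
  W → negative
Point 3:
  φ: degrees = first 2 digits = 26, minutes = 22.341; 26 + 22.341/60 = 26.372350
  N ⇒ keep positive
  Longitude: degrees = first 3 digits = 84, minutes = 3.1731; 84 + 3.1731/60 = 84.052885
  W ⇒ negate
Point 4:
  φ: 0° + 16/60 + 34.3/3600 = 0 + 0.266667 + 0.009528 = 0.276194
  S → negative
  λ: 176° + 48/60 + 28/3600 = 176 + 0.800000 + 0.007778 = 176.807778
  E → positive

1. -63.99832, -128.59083
2. -89.26907, -83.38917
3. 26.37235, -84.05289
4. -0.27619, 176.80778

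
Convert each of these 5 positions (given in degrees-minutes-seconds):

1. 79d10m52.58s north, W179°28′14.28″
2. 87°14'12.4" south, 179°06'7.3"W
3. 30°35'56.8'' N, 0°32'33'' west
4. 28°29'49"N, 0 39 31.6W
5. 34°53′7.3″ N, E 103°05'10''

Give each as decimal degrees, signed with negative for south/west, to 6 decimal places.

Point 1:
  Lat: 10′ + 52.58″ = 10.87633′; 79 + 10.87633/60 = 79.1812722
  N ⇒ keep positive
  Lon: 179° + 28/60 + 14.28/3600 = 179 + 0.466667 + 0.003967 = 179.4706333
  W ⇒ negate
Point 2:
  φ: 14′ + 12.4″ = 14.20667′; 87 + 14.20667/60 = 87.2367778
  S ⇒ negate
  λ: 179° + 6/60 + 7.3/3600 = 179 + 0.100000 + 0.002028 = 179.1020278
  W → negative
Point 3:
  Lat: 30 + 35/60 + 56.8/3600 = 30.5991111
  N → positive
  Longitude: 0° + 32/60 + 33/3600 = 0 + 0.533333 + 0.009167 = 0.5425000
  hemisphere W, so the sign is −
Point 4:
  Latitude: 29′ + 49″ = 29.81667′; 28 + 29.81667/60 = 28.4969444
  N → positive
  Lon: 0 + 39/60 + 31.6/3600 = 0.6587778
  W ⇒ negate
Point 5:
  Latitude: 53′ + 7.3″ = 53.12167′; 34 + 53.12167/60 = 34.8853611
  N ⇒ keep positive
  Longitude: 5′ + 10″ = 5.16667′; 103 + 5.16667/60 = 103.0861111
  E ⇒ keep positive

1. 79.181272, -179.470633
2. -87.236778, -179.102028
3. 30.599111, -0.542500
4. 28.496944, -0.658778
5. 34.885361, 103.086111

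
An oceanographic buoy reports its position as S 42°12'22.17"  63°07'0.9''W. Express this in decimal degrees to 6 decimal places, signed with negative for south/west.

-42.206158, -63.116917

Latitude: 42 + 12/60 + 22.17/3600 = 42.2061583
hemisphere S, so the sign is −
λ: 63° + 7/60 + 0.9/3600 = 63 + 0.116667 + 0.000250 = 63.1169167
W → negative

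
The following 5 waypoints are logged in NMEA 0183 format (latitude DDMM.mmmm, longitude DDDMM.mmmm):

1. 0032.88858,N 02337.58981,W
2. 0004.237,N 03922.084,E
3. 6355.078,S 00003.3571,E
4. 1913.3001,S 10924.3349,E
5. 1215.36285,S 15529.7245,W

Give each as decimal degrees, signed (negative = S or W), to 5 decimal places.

1. 0.54814, -23.62650
2. 0.07062, 39.36807
3. -63.91797, 0.05595
4. -19.22167, 109.40558
5. -12.25605, -155.49541

Point 1:
  φ: split at 2 digits → 00° and 32.88858′; 0 + 32.88858/60 = 0.548143
  N ⇒ keep positive
  Lon: split at 3 digits → 023° and 37.58981′; 23 + 37.58981/60 = 23.626497
  hemisphere W, so the sign is −
Point 2:
  Lat: split at 2 digits → 00° and 4.237′; 0 + 4.237/60 = 0.070617
  N ⇒ keep positive
  Longitude: degrees = first 3 digits = 39, minutes = 22.084; 39 + 22.084/60 = 39.368067
  E ⇒ keep positive
Point 3:
  Latitude: split at 2 digits → 63° and 55.078′; 63 + 55.078/60 = 63.917967
  hemisphere S, so the sign is −
  λ: degrees = first 3 digits = 0, minutes = 3.3571; 0 + 3.3571/60 = 0.055952
  E → positive
Point 4:
  Lat: split at 2 digits → 19° and 13.3001′; 19 + 13.3001/60 = 19.221668
  S ⇒ negate
  λ: degrees = first 3 digits = 109, minutes = 24.3349; 109 + 24.3349/60 = 109.405582
  E → positive
Point 5:
  φ: degrees = first 2 digits = 12, minutes = 15.36285; 12 + 15.36285/60 = 12.256048
  hemisphere S, so the sign is −
  λ: degrees = first 3 digits = 155, minutes = 29.7245; 155 + 29.7245/60 = 155.495408
  hemisphere W, so the sign is −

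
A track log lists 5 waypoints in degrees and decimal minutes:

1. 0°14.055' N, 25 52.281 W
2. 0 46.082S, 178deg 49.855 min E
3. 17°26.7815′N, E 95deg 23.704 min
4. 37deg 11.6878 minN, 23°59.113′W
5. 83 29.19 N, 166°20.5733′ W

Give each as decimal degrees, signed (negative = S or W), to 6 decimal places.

1. 0.234250, -25.871350
2. -0.768033, 178.830917
3. 17.446358, 95.395067
4. 37.194797, -23.985217
5. 83.486500, -166.342888

Point 1:
  Latitude: 0 + 14.055/60 = 0.2342500
  N → positive
  Longitude: 52.281′ = 0.871350°; total 25.8713500
  W → negative
Point 2:
  Lat: 46.082′ = 0.768033°; total 0.7680333
  S ⇒ negate
  λ: 178 + 49.855/60 = 178.8309167
  E ⇒ keep positive
Point 3:
  φ: 26.7815′ = 0.446358°; total 17.4463583
  N → positive
  λ: 95 + 23.704/60 = 95.3950667
  E → positive
Point 4:
  φ: 37 + 11.6878/60 = 37.1947967
  N ⇒ keep positive
  Longitude: 59.113′ = 0.985217°; total 23.9852167
  W ⇒ negate
Point 5:
  Latitude: 83 + 29.19/60 = 83.4865000
  N → positive
  Longitude: 20.5733′ = 0.342888°; total 166.3428883
  W ⇒ negate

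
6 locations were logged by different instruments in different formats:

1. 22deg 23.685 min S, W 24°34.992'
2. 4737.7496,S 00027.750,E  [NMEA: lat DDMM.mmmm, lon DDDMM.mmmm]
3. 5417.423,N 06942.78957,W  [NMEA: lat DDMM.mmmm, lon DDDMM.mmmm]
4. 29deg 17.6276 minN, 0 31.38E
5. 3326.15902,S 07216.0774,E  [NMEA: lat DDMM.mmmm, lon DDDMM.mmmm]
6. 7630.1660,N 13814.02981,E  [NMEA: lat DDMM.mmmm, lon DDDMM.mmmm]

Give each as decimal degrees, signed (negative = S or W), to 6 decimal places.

1. -22.394750, -24.583200
2. -47.629160, 0.462500
3. 54.290383, -69.713160
4. 29.293793, 0.523000
5. -33.435984, 72.267957
6. 76.502767, 138.233830

Point 1:
  Latitude: 22 + 23.685/60 = 22.3947500
  S ⇒ negate
  Lon: 34.992′ = 0.583200°; total 24.5832000
  W ⇒ negate
Point 2:
  φ: split at 2 digits → 47° and 37.7496′; 47 + 37.7496/60 = 47.6291600
  S ⇒ negate
  λ: split at 3 digits → 000° and 27.75′; 0 + 27.75/60 = 0.4625000
  E → positive
Point 3:
  Latitude: split at 2 digits → 54° and 17.423′; 54 + 17.423/60 = 54.2903833
  N ⇒ keep positive
  λ: split at 3 digits → 069° and 42.78957′; 69 + 42.78957/60 = 69.7131595
  W ⇒ negate
Point 4:
  Lat: 29 + 17.6276/60 = 29.2937933
  N ⇒ keep positive
  Longitude: 31.38′ = 0.523000°; total 0.5230000
  E → positive
Point 5:
  Latitude: split at 2 digits → 33° and 26.15902′; 33 + 26.15902/60 = 33.4359837
  S ⇒ negate
  Lon: degrees = first 3 digits = 72, minutes = 16.0774; 72 + 16.0774/60 = 72.2679567
  E → positive
Point 6:
  φ: degrees = first 2 digits = 76, minutes = 30.166; 76 + 30.166/60 = 76.5027667
  N → positive
  Lon: split at 3 digits → 138° and 14.02981′; 138 + 14.02981/60 = 138.2338302
  E ⇒ keep positive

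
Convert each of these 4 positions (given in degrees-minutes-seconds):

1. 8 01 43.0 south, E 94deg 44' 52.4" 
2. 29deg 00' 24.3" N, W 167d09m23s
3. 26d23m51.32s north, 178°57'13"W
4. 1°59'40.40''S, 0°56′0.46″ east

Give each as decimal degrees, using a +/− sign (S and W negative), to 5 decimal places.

Point 1:
  φ: 1′ + 43″ = 1.71667′; 8 + 1.71667/60 = 8.028611
  hemisphere S, so the sign is −
  Lon: 94 + 44/60 + 52.4/3600 = 94.747889
  E → positive
Point 2:
  Lat: 0′ + 24.3″ = 0.40500′; 29 + 0.40500/60 = 29.006750
  N ⇒ keep positive
  Longitude: 9′ + 23″ = 9.38333′; 167 + 9.38333/60 = 167.156389
  W → negative
Point 3:
  φ: 26° + 23/60 + 51.32/3600 = 26 + 0.383333 + 0.014256 = 26.397589
  N ⇒ keep positive
  Longitude: 178 + 57/60 + 13/3600 = 178.953611
  hemisphere W, so the sign is −
Point 4:
  Lat: 1 + 59/60 + 40.4/3600 = 1.994556
  hemisphere S, so the sign is −
  Longitude: 0 + 56/60 + 0.46/3600 = 0.933461
  E → positive

1. -8.02861, 94.74789
2. 29.00675, -167.15639
3. 26.39759, -178.95361
4. -1.99456, 0.93346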